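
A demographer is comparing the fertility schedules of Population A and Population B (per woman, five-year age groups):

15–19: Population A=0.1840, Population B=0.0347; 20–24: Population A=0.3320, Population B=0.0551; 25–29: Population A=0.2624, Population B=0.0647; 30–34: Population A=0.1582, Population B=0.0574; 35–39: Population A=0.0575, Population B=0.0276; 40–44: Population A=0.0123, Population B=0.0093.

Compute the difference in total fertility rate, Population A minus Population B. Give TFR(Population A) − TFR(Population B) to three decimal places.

Population A:
  Sum of ASFRs = 0.1840 + 0.3320 + 0.2624 + 0.1582 + 0.0575 + 0.0123 = 1.0064
  TFR = 5 × 1.0064 = 5.032
Population B:
  Sum of ASFRs = 0.0347 + 0.0551 + 0.0647 + 0.0574 + 0.0276 + 0.0093 = 0.2488
  TFR = 5 × 0.2488 = 1.244
Difference = 5.032 − 1.244 = 3.788

3.788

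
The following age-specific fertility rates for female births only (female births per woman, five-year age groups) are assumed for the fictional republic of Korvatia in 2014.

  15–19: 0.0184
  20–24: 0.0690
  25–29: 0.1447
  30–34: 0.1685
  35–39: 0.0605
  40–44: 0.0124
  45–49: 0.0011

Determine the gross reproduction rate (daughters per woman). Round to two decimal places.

2.37

Sum of female ASFRs = 0.0184 + 0.0690 + 0.1447 + 0.1685 + 0.0605 + 0.0124 + 0.0011 = 0.4746
GRR = 5 × 0.4746 = 2.373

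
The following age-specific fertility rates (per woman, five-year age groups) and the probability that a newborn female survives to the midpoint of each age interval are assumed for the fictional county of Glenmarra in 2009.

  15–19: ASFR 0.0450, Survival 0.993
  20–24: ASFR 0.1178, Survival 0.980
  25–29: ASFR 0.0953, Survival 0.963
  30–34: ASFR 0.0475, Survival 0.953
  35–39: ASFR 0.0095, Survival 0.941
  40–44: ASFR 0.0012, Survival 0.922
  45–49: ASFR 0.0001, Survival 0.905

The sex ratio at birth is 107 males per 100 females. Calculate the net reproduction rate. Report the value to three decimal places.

Proportion female at birth = 100 / (100 + 107) = 0.48309.
Survival-weighted fertility by age (5·fₓ·Sₓ):
  15–19: 5 × 0.0450 × 0.993 = 0.22343
  20–24: 5 × 0.1178 × 0.980 = 0.57722
  25–29: 5 × 0.0953 × 0.963 = 0.45887
  30–34: 5 × 0.0475 × 0.953 = 0.22634
  35–39: 5 × 0.0095 × 0.941 = 0.04470
  40–44: 5 × 0.0012 × 0.922 = 0.00553
  45–49: 5 × 0.0001 × 0.905 = 0.00045
Sum = 1.53654
NRR = 0.48309 × 1.53654 = 0.74229

0.742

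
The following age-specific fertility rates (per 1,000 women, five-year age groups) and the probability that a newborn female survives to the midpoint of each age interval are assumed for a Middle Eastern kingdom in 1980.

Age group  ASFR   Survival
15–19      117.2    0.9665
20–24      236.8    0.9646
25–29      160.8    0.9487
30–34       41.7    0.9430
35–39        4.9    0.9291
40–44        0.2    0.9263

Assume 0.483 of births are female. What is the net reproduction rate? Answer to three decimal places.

1.300

Proportion female at birth = 0.483.
Survival-weighted fertility by age (5·fₓ·Sₓ):
  15–19: 5 × 117.2/1000 × 0.9665 = 0.56637
  20–24: 5 × 236.8/1000 × 0.9646 = 1.14209
  25–29: 5 × 160.8/1000 × 0.9487 = 0.76275
  30–34: 5 × 41.7/1000 × 0.9430 = 0.19662
  35–39: 5 × 4.9/1000 × 0.9291 = 0.02276
  40–44: 5 × 0.2/1000 × 0.9263 = 0.00093
Sum = 2.69152
NRR = 0.483 × 2.69152 = 1.30000
With NRR above 1 the population is above replacement fertility.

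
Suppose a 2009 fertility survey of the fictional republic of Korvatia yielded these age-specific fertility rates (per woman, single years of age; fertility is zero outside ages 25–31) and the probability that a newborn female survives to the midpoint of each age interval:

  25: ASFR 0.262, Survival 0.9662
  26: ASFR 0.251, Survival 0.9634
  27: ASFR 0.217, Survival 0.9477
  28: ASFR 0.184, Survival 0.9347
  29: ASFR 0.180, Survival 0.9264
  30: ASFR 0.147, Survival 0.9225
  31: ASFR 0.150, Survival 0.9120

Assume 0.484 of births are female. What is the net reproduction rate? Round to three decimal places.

Proportion female at birth = 0.484.
Each age group contributes 1 × ASFR × survival:
  25: 1 × 0.262 × 0.9662 = 0.25314
  26: 1 × 0.251 × 0.9634 = 0.24181
  27: 1 × 0.217 × 0.9477 = 0.20565
  28: 1 × 0.184 × 0.9347 = 0.17198
  29: 1 × 0.180 × 0.9264 = 0.16675
  30: 1 × 0.147 × 0.9225 = 0.13561
  31: 1 × 0.150 × 0.9120 = 0.13680
Sum = 1.31174
NRR = 0.484 × 1.31174 = 0.63488

0.635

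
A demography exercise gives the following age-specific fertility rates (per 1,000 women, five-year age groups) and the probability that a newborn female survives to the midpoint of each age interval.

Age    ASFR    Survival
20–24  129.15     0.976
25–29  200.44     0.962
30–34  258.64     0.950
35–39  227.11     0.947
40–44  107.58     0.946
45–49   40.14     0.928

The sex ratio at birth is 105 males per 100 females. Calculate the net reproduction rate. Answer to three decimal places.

Proportion female at birth = 100 / (100 + 105) = 0.48780.
Per-age-group product (5 × ASFR × survival probability):
  20–24: 5 × 129.15/1000 × 0.976 = 0.63025
  25–29: 5 × 200.44/1000 × 0.962 = 0.96412
  30–34: 5 × 258.64/1000 × 0.950 = 1.22854
  35–39: 5 × 227.11/1000 × 0.947 = 1.07537
  40–44: 5 × 107.58/1000 × 0.946 = 0.50885
  45–49: 5 × 40.14/1000 × 0.928 = 0.18625
Sum = 4.59338
NRR = 0.48780 × 4.59338 = 2.24065

2.241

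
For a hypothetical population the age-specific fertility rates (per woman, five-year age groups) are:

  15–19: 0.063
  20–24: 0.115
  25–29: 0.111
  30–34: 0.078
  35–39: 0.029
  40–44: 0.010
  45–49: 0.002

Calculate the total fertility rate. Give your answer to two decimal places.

2.04

Sum of ASFRs = 0.063 + 0.115 + 0.111 + 0.078 + 0.029 + 0.010 + 0.002 = 0.408
TFR = 5 × 0.408 = 2.04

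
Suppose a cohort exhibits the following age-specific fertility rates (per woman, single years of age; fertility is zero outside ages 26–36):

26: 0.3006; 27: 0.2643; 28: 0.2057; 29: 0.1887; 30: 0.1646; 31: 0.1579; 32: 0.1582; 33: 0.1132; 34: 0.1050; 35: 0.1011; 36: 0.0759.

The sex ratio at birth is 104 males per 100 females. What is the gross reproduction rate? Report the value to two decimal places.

Proportion female at birth = 100 / (100 + 104) = 0.49020.
Sum of ASFRs = 0.3006 + 0.2643 + 0.2057 + 0.1887 + 0.1646 + 0.1579 + 0.1582 + 0.1132 + 0.1050 + 0.1011 + 0.0759 = 1.8352
TFR = 1.8352
GRR = 0.49020 × 1.8352 = 0.89962

0.90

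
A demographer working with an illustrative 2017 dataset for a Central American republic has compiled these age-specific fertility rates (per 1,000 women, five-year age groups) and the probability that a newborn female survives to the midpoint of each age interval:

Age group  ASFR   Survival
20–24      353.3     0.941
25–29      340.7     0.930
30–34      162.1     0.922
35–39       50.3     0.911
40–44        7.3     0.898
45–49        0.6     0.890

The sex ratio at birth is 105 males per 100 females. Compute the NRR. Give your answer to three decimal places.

2.077

Proportion female at birth = 100 / (100 + 105) = 0.48780.
Each age group contributes 5 × ASFR × survival:
  20–24: 5 × 353.3/1000 × 0.941 = 1.66228
  25–29: 5 × 340.7/1000 × 0.930 = 1.58426
  30–34: 5 × 162.1/1000 × 0.922 = 0.74728
  35–39: 5 × 50.3/1000 × 0.911 = 0.22912
  40–44: 5 × 7.3/1000 × 0.898 = 0.03278
  45–49: 5 × 0.6/1000 × 0.890 = 0.00267
Sum = 4.25839
NRR = 0.48780 × 4.25839 = 2.07724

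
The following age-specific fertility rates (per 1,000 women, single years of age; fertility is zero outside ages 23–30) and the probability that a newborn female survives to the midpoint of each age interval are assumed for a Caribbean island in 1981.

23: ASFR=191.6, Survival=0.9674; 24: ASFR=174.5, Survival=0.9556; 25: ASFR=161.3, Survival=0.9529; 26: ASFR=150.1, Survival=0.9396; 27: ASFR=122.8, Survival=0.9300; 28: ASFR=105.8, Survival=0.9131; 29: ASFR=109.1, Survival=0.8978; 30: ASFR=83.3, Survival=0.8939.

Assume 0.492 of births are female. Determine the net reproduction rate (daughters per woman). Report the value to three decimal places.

Proportion female at birth = 0.492.
Each age group contributes 1 × ASFR × survival:
  23: 1 × 191.6/1000 × 0.9674 = 0.18535
  24: 1 × 174.5/1000 × 0.9556 = 0.16675
  25: 1 × 161.3/1000 × 0.9529 = 0.15370
  26: 1 × 150.1/1000 × 0.9396 = 0.14103
  27: 1 × 122.8/1000 × 0.9300 = 0.11420
  28: 1 × 105.8/1000 × 0.9131 = 0.09661
  29: 1 × 109.1/1000 × 0.8978 = 0.09795
  30: 1 × 83.3/1000 × 0.8939 = 0.07446
Sum = 1.03005
NRR = 0.492 × 1.03005 = 0.50678
An NRR under 1 implies long-run decline under these rates.

0.507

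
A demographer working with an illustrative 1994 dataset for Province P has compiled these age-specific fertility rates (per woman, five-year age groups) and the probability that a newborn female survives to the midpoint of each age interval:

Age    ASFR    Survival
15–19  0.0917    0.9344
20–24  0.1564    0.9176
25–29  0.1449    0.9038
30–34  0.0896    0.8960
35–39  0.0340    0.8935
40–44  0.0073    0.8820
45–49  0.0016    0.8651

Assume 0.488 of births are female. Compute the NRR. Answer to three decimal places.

1.168

Proportion female at birth = 0.488.
Each age group contributes 5 × ASFR × survival:
  15–19: 5 × 0.0917 × 0.9344 = 0.42842
  20–24: 5 × 0.1564 × 0.9176 = 0.71756
  25–29: 5 × 0.1449 × 0.9038 = 0.65480
  30–34: 5 × 0.0896 × 0.8960 = 0.40141
  35–39: 5 × 0.0340 × 0.8935 = 0.15190
  40–44: 5 × 0.0073 × 0.8820 = 0.03219
  45–49: 5 × 0.0016 × 0.8651 = 0.00692
Sum = 2.39320
NRR = 0.488 × 2.39320 = 1.16788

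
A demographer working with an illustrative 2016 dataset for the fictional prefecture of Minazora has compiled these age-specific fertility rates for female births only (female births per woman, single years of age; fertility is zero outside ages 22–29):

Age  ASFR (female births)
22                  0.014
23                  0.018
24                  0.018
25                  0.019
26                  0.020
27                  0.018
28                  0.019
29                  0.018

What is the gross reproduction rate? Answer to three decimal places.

Sum of female ASFRs = 0.014 + 0.018 + 0.018 + 0.019 + 0.020 + 0.018 + 0.019 + 0.018 = 0.144
GRR = 0.144

0.144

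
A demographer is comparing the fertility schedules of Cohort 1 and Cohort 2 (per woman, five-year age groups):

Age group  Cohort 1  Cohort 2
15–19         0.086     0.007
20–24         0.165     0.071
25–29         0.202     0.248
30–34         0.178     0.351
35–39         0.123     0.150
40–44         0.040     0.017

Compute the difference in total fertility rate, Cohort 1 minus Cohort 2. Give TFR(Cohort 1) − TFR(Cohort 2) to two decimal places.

-0.25

Cohort 1:
  Sum of ASFRs = 0.086 + 0.165 + 0.202 + 0.178 + 0.123 + 0.040 = 0.794
  TFR = 5 × 0.794 = 3.97
Cohort 2:
  Sum of ASFRs = 0.007 + 0.071 + 0.248 + 0.351 + 0.150 + 0.017 = 0.844
  TFR = 5 × 0.844 = 4.22
Difference = 3.97 − 4.22 = -0.25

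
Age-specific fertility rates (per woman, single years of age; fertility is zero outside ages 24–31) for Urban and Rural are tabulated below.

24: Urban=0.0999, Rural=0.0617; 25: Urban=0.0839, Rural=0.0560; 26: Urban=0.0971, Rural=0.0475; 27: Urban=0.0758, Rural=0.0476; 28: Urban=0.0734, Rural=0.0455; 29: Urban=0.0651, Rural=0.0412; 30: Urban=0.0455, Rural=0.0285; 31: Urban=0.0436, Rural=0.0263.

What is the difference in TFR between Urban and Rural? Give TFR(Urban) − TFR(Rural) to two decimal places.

Urban:
  Sum of ASFRs = 0.0999 + 0.0839 + 0.0971 + 0.0758 + 0.0734 + 0.0651 + 0.0455 + 0.0436 = 0.5843
  TFR = 0.5843
Rural:
  Sum of ASFRs = 0.0617 + 0.0560 + 0.0475 + 0.0476 + 0.0455 + 0.0412 + 0.0285 + 0.0263 = 0.3543
  TFR = 0.3543
Difference = 0.5843 − 0.3543 = 0.23

0.23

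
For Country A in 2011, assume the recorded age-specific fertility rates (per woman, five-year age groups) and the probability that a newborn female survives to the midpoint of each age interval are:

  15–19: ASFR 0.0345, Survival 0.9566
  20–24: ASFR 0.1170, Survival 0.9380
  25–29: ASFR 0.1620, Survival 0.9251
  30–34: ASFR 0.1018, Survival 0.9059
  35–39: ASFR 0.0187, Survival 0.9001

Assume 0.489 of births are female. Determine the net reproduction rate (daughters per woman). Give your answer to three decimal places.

Proportion female at birth = 0.489.
Per-age-group product (5 × ASFR × survival probability):
  15–19: 5 × 0.0345 × 0.9566 = 0.16501
  20–24: 5 × 0.1170 × 0.9380 = 0.54873
  25–29: 5 × 0.1620 × 0.9251 = 0.74933
  30–34: 5 × 0.1018 × 0.9059 = 0.46110
  35–39: 5 × 0.0187 × 0.9001 = 0.08416
Sum = 2.00833
NRR = 0.489 × 2.00833 = 0.98207
An NRR under 1 implies long-run decline under these rates.

0.982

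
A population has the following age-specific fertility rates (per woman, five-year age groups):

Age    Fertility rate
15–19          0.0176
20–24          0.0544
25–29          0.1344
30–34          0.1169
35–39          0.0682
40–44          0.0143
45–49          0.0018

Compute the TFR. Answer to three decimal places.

Sum of ASFRs = 0.0176 + 0.0544 + 0.1344 + 0.1169 + 0.0682 + 0.0143 + 0.0018 = 0.4076
TFR = 5 × 0.4076 = 2.038

2.038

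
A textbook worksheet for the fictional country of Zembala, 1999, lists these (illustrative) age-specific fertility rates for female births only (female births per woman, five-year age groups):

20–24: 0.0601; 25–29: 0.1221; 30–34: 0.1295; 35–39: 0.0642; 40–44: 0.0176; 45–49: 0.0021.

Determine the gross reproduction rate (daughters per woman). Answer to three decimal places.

Sum of female ASFRs = 0.0601 + 0.1221 + 0.1295 + 0.0642 + 0.0176 + 0.0021 = 0.3956
GRR = 5 × 0.3956 = 1.978

1.978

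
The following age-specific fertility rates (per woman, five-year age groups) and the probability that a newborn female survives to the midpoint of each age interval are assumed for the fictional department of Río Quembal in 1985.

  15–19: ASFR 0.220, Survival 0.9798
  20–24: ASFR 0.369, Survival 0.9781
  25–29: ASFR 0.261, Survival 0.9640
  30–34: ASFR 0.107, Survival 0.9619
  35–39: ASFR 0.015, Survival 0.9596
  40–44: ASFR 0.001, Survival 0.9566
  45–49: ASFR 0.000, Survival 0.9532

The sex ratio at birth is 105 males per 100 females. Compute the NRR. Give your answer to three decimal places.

Proportion female at birth = 100 / (100 + 105) = 0.48780.
Weighting each age-specific rate by interval width and survival:
  15–19: 5 × 0.220 × 0.9798 = 1.07778
  20–24: 5 × 0.369 × 0.9781 = 1.80459
  25–29: 5 × 0.261 × 0.9640 = 1.25802
  30–34: 5 × 0.107 × 0.9619 = 0.51462
  35–39: 5 × 0.015 × 0.9596 = 0.07197
  40–44: 5 × 0.001 × 0.9566 = 0.00478
  45–49: 5 × 0.000 × 0.9532 = 0.00000
Sum = 4.73176
NRR = 0.48780 × 4.73176 = 2.30815

2.308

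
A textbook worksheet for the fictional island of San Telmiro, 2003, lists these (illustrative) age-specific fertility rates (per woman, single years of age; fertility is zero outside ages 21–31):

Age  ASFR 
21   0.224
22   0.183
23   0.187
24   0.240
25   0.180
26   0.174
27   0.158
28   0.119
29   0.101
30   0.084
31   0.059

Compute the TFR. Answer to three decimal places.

1.709

Sum of ASFRs = 0.224 + 0.183 + 0.187 + 0.240 + 0.180 + 0.174 + 0.158 + 0.119 + 0.101 + 0.084 + 0.059 = 1.709
TFR = 1.709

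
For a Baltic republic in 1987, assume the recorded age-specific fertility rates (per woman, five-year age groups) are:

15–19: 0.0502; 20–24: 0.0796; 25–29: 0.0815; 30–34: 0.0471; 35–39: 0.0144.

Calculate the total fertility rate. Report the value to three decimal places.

Sum of ASFRs = 0.0502 + 0.0796 + 0.0815 + 0.0471 + 0.0144 = 0.2728
TFR = 5 × 0.2728 = 1.364

1.364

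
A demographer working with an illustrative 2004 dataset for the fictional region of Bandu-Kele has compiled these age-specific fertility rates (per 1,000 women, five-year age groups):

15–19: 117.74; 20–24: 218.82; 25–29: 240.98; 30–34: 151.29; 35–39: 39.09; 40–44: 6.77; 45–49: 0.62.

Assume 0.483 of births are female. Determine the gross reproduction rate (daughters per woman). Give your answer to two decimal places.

Proportion female at birth = 0.483.
Sum of ASFRs = 117.74 + 218.82 + 240.98 + 151.29 + 39.09 + 6.77 + 0.62 = 775.31
TFR = 5 × 775.31 / 1000 = 3.87655
GRR = 0.483 × 3.87655 = 1.87237

1.87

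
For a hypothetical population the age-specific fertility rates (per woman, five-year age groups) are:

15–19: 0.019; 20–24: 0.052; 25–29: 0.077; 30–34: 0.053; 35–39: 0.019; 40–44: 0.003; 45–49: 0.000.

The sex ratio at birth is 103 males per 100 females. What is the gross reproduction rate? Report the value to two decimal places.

0.55

Proportion female at birth = 100 / (100 + 103) = 0.49261.
Sum of ASFRs = 0.019 + 0.052 + 0.077 + 0.053 + 0.019 + 0.003 + 0.000 = 0.223
TFR = 5 × 0.223 = 1.115
GRR = 0.49261 × 1.115 = 0.54926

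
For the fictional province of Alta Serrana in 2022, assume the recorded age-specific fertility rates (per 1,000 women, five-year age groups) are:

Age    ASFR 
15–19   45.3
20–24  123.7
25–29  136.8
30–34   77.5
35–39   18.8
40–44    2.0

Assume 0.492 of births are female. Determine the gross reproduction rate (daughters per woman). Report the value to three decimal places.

Proportion female at birth = 0.492.
Sum of ASFRs = 45.3 + 123.7 + 136.8 + 77.5 + 18.8 + 2.0 = 404.1
TFR = 5 × 404.1 / 1000 = 2.0205
GRR = 0.492 × 2.0205 = 0.99409

0.994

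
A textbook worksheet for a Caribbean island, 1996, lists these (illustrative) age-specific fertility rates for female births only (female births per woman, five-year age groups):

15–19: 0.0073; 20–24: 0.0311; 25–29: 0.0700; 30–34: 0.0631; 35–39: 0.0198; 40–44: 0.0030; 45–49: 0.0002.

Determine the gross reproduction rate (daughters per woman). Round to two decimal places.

Sum of female ASFRs = 0.0073 + 0.0311 + 0.0700 + 0.0631 + 0.0198 + 0.0030 + 0.0002 = 0.1945
GRR = 5 × 0.1945 = 0.9725

0.97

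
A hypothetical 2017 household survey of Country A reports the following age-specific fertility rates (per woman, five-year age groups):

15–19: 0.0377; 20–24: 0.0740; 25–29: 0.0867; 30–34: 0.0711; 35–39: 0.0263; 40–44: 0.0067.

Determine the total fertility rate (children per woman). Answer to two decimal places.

Sum of ASFRs = 0.0377 + 0.0740 + 0.0867 + 0.0711 + 0.0263 + 0.0067 = 0.3025
TFR = 5 × 0.3025 = 1.5125

1.51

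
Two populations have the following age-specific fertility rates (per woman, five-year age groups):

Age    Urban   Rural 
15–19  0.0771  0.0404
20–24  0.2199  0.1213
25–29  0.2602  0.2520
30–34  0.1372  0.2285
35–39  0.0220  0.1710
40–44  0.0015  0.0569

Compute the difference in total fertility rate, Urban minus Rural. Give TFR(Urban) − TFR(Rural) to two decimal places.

-0.76

Urban:
  Sum of ASFRs = 0.0771 + 0.2199 + 0.2602 + 0.1372 + 0.0220 + 0.0015 = 0.7179
  TFR = 5 × 0.7179 = 3.5895
Rural:
  Sum of ASFRs = 0.0404 + 0.1213 + 0.2520 + 0.2285 + 0.1710 + 0.0569 = 0.8701
  TFR = 5 × 0.8701 = 4.3505
Difference = 3.5895 − 4.3505 = -0.761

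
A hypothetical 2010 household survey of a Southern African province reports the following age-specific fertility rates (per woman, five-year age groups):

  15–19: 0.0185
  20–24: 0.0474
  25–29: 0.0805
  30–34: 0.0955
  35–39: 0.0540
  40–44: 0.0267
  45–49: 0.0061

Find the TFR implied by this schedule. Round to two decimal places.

1.64

Sum of ASFRs = 0.0185 + 0.0474 + 0.0805 + 0.0955 + 0.0540 + 0.0267 + 0.0061 = 0.3287
TFR = 5 × 0.3287 = 1.6435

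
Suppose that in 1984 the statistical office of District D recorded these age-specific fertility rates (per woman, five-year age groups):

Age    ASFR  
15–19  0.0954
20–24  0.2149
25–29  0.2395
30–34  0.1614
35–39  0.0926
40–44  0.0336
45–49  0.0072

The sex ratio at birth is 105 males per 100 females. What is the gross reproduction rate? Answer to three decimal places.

2.060

Proportion female at birth = 100 / (100 + 105) = 0.48780.
Sum of ASFRs = 0.0954 + 0.2149 + 0.2395 + 0.1614 + 0.0926 + 0.0336 + 0.0072 = 0.8446
TFR = 5 × 0.8446 = 4.223
GRR = 0.48780 × 4.223 = 2.05998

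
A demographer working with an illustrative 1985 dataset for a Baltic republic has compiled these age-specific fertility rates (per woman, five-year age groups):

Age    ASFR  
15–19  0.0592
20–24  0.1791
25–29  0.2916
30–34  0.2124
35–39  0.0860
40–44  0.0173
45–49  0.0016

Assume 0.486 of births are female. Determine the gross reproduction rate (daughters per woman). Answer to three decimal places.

2.059

Proportion female at birth = 0.486.
Sum of ASFRs = 0.0592 + 0.1791 + 0.2916 + 0.2124 + 0.0860 + 0.0173 + 0.0016 = 0.8472
TFR = 5 × 0.8472 = 4.236
GRR = 0.486 × 4.236 = 2.05870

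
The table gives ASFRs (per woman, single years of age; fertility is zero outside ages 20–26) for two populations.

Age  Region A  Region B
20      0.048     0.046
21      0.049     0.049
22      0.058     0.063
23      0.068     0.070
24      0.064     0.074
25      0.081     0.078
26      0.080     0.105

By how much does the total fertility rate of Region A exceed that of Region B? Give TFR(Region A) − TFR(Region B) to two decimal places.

-0.04

Region A:
  Sum of ASFRs = 0.048 + 0.049 + 0.058 + 0.068 + 0.064 + 0.081 + 0.080 = 0.448
  TFR = 0.448
Region B:
  Sum of ASFRs = 0.046 + 0.049 + 0.063 + 0.070 + 0.074 + 0.078 + 0.105 = 0.485
  TFR = 0.485
Difference = 0.448 − 0.485 = -0.037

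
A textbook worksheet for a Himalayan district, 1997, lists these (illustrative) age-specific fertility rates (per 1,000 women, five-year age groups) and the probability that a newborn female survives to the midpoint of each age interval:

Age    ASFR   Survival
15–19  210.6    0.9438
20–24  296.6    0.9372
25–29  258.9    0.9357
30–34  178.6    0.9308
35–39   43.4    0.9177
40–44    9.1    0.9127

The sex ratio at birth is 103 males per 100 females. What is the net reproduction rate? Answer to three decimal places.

2.299

Proportion female at birth = 100 / (100 + 103) = 0.49261.
Weighting each age-specific rate by interval width and survival:
  15–19: 5 × 210.6/1000 × 0.9438 = 0.99382
  20–24: 5 × 296.6/1000 × 0.9372 = 1.38987
  25–29: 5 × 258.9/1000 × 0.9357 = 1.21126
  30–34: 5 × 178.6/1000 × 0.9308 = 0.83120
  35–39: 5 × 43.4/1000 × 0.9177 = 0.19914
  40–44: 5 × 9.1/1000 × 0.9127 = 0.04153
Sum = 4.66682
NRR = 0.49261 × 4.66682 = 2.29892
With NRR above 1 the population is above replacement fertility.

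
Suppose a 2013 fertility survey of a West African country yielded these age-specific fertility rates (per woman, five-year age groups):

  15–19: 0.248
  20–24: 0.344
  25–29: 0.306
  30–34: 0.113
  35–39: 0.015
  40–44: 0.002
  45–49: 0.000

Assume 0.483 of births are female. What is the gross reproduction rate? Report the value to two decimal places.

Proportion female at birth = 0.483.
Sum of ASFRs = 0.248 + 0.344 + 0.306 + 0.113 + 0.015 + 0.002 + 0.000 = 1.028
TFR = 5 × 1.028 = 5.14
GRR = 0.483 × 5.14 = 2.48262

2.48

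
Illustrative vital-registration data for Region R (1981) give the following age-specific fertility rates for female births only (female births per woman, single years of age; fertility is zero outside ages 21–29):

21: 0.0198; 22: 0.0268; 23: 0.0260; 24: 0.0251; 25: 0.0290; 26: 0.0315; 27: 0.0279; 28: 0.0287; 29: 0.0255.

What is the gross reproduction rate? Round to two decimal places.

0.24

Sum of female ASFRs = 0.0198 + 0.0268 + 0.0260 + 0.0251 + 0.0290 + 0.0315 + 0.0279 + 0.0287 + 0.0255 = 0.2403
GRR = 0.2403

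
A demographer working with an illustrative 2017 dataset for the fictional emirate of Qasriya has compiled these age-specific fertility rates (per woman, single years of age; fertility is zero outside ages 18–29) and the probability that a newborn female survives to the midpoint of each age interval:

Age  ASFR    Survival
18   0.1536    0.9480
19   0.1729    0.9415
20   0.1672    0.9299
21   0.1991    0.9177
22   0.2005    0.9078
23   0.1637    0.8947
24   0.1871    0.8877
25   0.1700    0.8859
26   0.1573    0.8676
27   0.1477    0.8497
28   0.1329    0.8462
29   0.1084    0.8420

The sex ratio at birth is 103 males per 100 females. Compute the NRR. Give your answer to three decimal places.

0.866

Proportion female at birth = 100 / (100 + 103) = 0.49261.
Weighting each age-specific rate by interval width and survival:
  18: 1 × 0.1536 × 0.9480 = 0.14561
  19: 1 × 0.1729 × 0.9415 = 0.16279
  20: 1 × 0.1672 × 0.9299 = 0.15548
  21: 1 × 0.1991 × 0.9177 = 0.18271
  22: 1 × 0.2005 × 0.9078 = 0.18201
  23: 1 × 0.1637 × 0.8947 = 0.14646
  24: 1 × 0.1871 × 0.8877 = 0.16609
  25: 1 × 0.1700 × 0.8859 = 0.15060
  26: 1 × 0.1573 × 0.8676 = 0.13647
  27: 1 × 0.1477 × 0.8497 = 0.12550
  28: 1 × 0.1329 × 0.8462 = 0.11246
  29: 1 × 0.1084 × 0.8420 = 0.09127
Sum = 1.75745
NRR = 0.49261 × 1.75745 = 0.86574
NRR < 1, so the cohort does not fully replace itself.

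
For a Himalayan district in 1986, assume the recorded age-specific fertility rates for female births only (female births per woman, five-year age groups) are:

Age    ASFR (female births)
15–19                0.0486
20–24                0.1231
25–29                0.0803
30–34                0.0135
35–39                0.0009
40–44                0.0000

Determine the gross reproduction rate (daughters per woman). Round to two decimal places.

1.33

Sum of female ASFRs = 0.0486 + 0.1231 + 0.0803 + 0.0135 + 0.0009 + 0.0000 = 0.2664
GRR = 5 × 0.2664 = 1.332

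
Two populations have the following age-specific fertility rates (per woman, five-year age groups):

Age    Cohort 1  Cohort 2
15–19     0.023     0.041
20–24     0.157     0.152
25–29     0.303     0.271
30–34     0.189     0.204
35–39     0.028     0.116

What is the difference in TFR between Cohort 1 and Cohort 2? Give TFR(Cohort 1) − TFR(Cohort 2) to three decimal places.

-0.420

Cohort 1:
  Sum of ASFRs = 0.023 + 0.157 + 0.303 + 0.189 + 0.028 = 0.700
  TFR = 5 × 0.700 = 3.5
Cohort 2:
  Sum of ASFRs = 0.041 + 0.152 + 0.271 + 0.204 + 0.116 = 0.784
  TFR = 5 × 0.784 = 3.92
Difference = 3.5 − 3.92 = -0.42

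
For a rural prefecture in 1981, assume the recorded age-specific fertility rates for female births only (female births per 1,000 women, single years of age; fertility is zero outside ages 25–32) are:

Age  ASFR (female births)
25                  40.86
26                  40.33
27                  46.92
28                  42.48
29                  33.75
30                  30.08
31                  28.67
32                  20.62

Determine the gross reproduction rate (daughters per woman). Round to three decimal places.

Sum of female ASFRs = 40.86 + 40.33 + 46.92 + 42.48 + 33.75 + 30.08 + 28.67 + 20.62 = 283.71
GRR = 283.71 / 1000 = 0.28371

0.284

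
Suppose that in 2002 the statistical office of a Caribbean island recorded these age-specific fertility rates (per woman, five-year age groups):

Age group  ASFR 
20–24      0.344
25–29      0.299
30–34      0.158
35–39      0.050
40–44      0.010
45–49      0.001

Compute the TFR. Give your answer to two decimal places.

Sum of ASFRs = 0.344 + 0.299 + 0.158 + 0.050 + 0.010 + 0.001 = 0.862
TFR = 5 × 0.862 = 4.31

4.31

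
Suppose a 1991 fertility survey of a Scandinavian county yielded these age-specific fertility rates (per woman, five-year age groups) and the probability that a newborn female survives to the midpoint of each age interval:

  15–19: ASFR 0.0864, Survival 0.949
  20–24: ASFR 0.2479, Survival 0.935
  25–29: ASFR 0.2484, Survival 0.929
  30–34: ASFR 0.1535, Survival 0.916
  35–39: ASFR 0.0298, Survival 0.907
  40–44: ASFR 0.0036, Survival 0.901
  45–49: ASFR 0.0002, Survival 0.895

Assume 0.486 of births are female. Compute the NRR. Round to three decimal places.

Proportion female at birth = 0.486.
Per-age-group product (5 × ASFR × survival probability):
  15–19: 5 × 0.0864 × 0.949 = 0.40997
  20–24: 5 × 0.2479 × 0.935 = 1.15893
  25–29: 5 × 0.2484 × 0.929 = 1.15382
  30–34: 5 × 0.1535 × 0.916 = 0.70303
  35–39: 5 × 0.0298 × 0.907 = 0.13514
  40–44: 5 × 0.0036 × 0.901 = 0.01622
  45–49: 5 × 0.0002 × 0.895 = 0.00090
Sum = 3.57801
NRR = 0.486 × 3.57801 = 1.73891

1.739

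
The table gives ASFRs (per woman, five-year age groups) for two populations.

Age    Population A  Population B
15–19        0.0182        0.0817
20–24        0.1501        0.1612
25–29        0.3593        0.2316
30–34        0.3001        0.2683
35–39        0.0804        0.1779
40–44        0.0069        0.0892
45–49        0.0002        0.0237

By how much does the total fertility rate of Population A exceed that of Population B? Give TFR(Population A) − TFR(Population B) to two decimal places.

Population A:
  Sum of ASFRs = 0.0182 + 0.1501 + 0.3593 + 0.3001 + 0.0804 + 0.0069 + 0.0002 = 0.9152
  TFR = 5 × 0.9152 = 4.576
Population B:
  Sum of ASFRs = 0.0817 + 0.1612 + 0.2316 + 0.2683 + 0.1779 + 0.0892 + 0.0237 = 1.0336
  TFR = 5 × 1.0336 = 5.168
Difference = 4.576 − 5.168 = -0.592

-0.59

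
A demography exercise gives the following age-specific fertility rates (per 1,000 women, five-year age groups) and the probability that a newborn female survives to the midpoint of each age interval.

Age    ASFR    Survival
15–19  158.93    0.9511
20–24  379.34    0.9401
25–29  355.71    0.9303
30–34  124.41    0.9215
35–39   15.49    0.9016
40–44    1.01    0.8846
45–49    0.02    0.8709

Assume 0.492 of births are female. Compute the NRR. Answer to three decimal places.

2.382

Proportion female at birth = 0.492.
Per-age-group product (5 × ASFR × survival probability):
  15–19: 5 × 158.93/1000 × 0.9511 = 0.75579
  20–24: 5 × 379.34/1000 × 0.9401 = 1.78309
  25–29: 5 × 355.71/1000 × 0.9303 = 1.65459
  30–34: 5 × 124.41/1000 × 0.9215 = 0.57322
  35–39: 5 × 15.49/1000 × 0.9016 = 0.06983
  40–44: 5 × 1.01/1000 × 0.8846 = 0.00447
  45–49: 5 × 0.02/1000 × 0.8709 = 0.00009
Sum = 4.84108
NRR = 0.492 × 4.84108 = 2.38181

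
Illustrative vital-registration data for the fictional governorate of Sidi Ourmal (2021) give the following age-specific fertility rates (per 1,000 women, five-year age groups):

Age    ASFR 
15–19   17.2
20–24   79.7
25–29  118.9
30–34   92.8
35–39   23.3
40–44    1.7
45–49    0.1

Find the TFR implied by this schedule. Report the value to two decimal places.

1.67

Sum of ASFRs = 17.2 + 79.7 + 118.9 + 92.8 + 23.3 + 1.7 + 0.1 = 333.7
TFR = 5 × 333.7 / 1000 = 1.6685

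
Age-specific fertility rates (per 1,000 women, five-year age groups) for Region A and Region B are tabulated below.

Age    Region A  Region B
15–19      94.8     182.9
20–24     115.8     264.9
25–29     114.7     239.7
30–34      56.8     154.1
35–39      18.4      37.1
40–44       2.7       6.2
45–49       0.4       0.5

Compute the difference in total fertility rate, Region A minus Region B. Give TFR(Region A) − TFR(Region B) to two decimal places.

-2.41

Region A:
  Sum of ASFRs = 94.8 + 115.8 + 114.7 + 56.8 + 18.4 + 2.7 + 0.4 = 403.6
  TFR = 5 × 403.6 / 1000 = 2.018
Region B:
  Sum of ASFRs = 182.9 + 264.9 + 239.7 + 154.1 + 37.1 + 6.2 + 0.5 = 885.4
  TFR = 5 × 885.4 / 1000 = 4.427
Difference = 2.018 − 4.427 = -2.409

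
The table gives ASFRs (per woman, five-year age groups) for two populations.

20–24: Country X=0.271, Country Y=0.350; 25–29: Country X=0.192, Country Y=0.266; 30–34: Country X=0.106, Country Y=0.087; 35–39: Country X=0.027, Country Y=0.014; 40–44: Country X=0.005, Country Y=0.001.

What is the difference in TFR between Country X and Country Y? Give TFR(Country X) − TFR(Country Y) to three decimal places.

Country X:
  Sum of ASFRs = 0.271 + 0.192 + 0.106 + 0.027 + 0.005 = 0.601
  TFR = 5 × 0.601 = 3.005
Country Y:
  Sum of ASFRs = 0.350 + 0.266 + 0.087 + 0.014 + 0.001 = 0.718
  TFR = 5 × 0.718 = 3.59
Difference = 3.005 − 3.59 = -0.585

-0.585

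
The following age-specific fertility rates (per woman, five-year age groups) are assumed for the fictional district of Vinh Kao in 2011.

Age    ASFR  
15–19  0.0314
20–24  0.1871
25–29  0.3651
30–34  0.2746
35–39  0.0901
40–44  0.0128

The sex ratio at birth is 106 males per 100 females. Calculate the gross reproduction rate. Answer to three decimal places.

Proportion female at birth = 100 / (100 + 106) = 0.48544.
Sum of ASFRs = 0.0314 + 0.1871 + 0.3651 + 0.2746 + 0.0901 + 0.0128 = 0.9611
TFR = 5 × 0.9611 = 4.8055
GRR = 0.48544 × 4.8055 = 2.33278

2.333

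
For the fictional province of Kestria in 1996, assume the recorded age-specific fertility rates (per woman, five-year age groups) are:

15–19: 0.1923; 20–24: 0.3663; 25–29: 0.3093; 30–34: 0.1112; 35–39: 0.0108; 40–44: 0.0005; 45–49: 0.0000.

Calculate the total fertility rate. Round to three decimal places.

4.952

Sum of ASFRs = 0.1923 + 0.3663 + 0.3093 + 0.1112 + 0.0108 + 0.0005 + 0.0000 = 0.9904
TFR = 5 × 0.9904 = 4.952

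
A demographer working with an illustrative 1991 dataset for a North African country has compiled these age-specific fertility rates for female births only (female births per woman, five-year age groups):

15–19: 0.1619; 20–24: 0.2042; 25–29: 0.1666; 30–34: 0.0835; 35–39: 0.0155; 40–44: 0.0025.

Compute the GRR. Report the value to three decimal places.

3.171

Sum of female ASFRs = 0.1619 + 0.2042 + 0.1666 + 0.0835 + 0.0155 + 0.0025 = 0.6342
GRR = 5 × 0.6342 = 3.171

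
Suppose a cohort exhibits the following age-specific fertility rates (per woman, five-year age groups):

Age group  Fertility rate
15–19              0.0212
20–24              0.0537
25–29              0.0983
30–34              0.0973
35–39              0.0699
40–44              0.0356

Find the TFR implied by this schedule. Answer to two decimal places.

Sum of ASFRs = 0.0212 + 0.0537 + 0.0983 + 0.0973 + 0.0699 + 0.0356 = 0.3760
TFR = 5 × 0.3760 = 1.88

1.88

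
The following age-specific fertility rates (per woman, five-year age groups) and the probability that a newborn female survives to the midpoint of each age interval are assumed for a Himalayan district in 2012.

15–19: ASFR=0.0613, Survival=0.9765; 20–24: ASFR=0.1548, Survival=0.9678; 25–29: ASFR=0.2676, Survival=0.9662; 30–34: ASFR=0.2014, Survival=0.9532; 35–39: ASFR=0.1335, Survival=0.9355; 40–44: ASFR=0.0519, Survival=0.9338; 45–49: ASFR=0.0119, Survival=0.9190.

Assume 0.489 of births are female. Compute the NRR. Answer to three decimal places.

2.065

Proportion female at birth = 0.489.
Survival-weighted fertility by age (5·fₓ·Sₓ):
  15–19: 5 × 0.0613 × 0.9765 = 0.29930
  20–24: 5 × 0.1548 × 0.9678 = 0.74908
  25–29: 5 × 0.2676 × 0.9662 = 1.29278
  30–34: 5 × 0.2014 × 0.9532 = 0.95987
  35–39: 5 × 0.1335 × 0.9355 = 0.62445
  40–44: 5 × 0.0519 × 0.9338 = 0.24232
  45–49: 5 × 0.0119 × 0.9190 = 0.05468
Sum = 4.22248
NRR = 0.489 × 4.22248 = 2.06479
With NRR above 1 the population is above replacement fertility.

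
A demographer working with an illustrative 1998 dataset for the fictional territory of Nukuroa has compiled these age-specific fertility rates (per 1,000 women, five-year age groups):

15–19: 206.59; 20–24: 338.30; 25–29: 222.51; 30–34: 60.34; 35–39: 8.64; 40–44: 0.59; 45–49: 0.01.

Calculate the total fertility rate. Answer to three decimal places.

4.185

Sum of ASFRs = 206.59 + 338.30 + 222.51 + 60.34 + 8.64 + 0.59 + 0.01 = 836.98
TFR = 5 × 836.98 / 1000 = 4.1849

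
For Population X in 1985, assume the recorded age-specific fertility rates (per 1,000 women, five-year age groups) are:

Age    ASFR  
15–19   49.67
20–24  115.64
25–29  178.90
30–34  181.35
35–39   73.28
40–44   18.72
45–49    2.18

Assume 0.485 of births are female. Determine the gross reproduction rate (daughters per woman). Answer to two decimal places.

Proportion female at birth = 0.485.
Sum of ASFRs = 49.67 + 115.64 + 178.90 + 181.35 + 73.28 + 18.72 + 2.18 = 619.74
TFR = 5 × 619.74 / 1000 = 3.0987
GRR = 0.485 × 3.0987 = 1.50287

1.50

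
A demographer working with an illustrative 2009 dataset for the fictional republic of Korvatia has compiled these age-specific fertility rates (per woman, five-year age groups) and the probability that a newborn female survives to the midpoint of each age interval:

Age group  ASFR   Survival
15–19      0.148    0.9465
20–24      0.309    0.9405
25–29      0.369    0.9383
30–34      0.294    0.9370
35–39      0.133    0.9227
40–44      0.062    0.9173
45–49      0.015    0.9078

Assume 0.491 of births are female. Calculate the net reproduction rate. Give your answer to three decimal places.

Proportion female at birth = 0.491.
Weighting each age-specific rate by interval width and survival:
  15–19: 5 × 0.148 × 0.9465 = 0.70041
  20–24: 5 × 0.309 × 0.9405 = 1.45307
  25–29: 5 × 0.369 × 0.9383 = 1.73116
  30–34: 5 × 0.294 × 0.9370 = 1.37739
  35–39: 5 × 0.133 × 0.9227 = 0.61360
  40–44: 5 × 0.062 × 0.9173 = 0.28436
  45–49: 5 × 0.015 × 0.9078 = 0.06809
Sum = 6.22808
NRR = 0.491 × 6.22808 = 3.05799

3.058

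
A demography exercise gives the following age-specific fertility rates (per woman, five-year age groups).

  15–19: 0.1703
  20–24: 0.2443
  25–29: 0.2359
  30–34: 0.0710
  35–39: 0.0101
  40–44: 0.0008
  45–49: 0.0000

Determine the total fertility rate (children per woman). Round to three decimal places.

Sum of ASFRs = 0.1703 + 0.2443 + 0.2359 + 0.0710 + 0.0101 + 0.0008 + 0.0000 = 0.7324
TFR = 5 × 0.7324 = 3.662

3.662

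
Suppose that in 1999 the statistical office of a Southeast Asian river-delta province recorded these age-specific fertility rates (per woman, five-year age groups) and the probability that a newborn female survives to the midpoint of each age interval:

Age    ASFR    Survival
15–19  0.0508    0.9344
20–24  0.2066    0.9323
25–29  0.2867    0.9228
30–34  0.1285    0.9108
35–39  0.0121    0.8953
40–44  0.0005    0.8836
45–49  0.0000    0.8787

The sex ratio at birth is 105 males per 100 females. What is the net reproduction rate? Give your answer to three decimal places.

Proportion female at birth = 100 / (100 + 105) = 0.48780.
Weighting each age-specific rate by interval width and survival:
  15–19: 5 × 0.0508 × 0.9344 = 0.23734
  20–24: 5 × 0.2066 × 0.9323 = 0.96307
  25–29: 5 × 0.2867 × 0.9228 = 1.32283
  30–34: 5 × 0.1285 × 0.9108 = 0.58519
  35–39: 5 × 0.0121 × 0.8953 = 0.05417
  40–44: 5 × 0.0005 × 0.8836 = 0.00221
  45–49: 5 × 0.0000 × 0.8787 = 0.00000
Sum = 3.16481
NRR = 0.48780 × 3.16481 = 1.54379
NRR > 1, so each generation more than replaces itself.

1.544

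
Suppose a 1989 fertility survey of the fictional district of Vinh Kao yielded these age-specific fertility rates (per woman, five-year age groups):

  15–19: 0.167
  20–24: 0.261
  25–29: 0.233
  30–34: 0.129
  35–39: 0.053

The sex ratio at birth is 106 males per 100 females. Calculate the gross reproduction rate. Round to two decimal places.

2.05

Proportion female at birth = 100 / (100 + 106) = 0.48544.
Sum of ASFRs = 0.167 + 0.261 + 0.233 + 0.129 + 0.053 = 0.843
TFR = 5 × 0.843 = 4.215
GRR = 0.48544 × 4.215 = 2.04613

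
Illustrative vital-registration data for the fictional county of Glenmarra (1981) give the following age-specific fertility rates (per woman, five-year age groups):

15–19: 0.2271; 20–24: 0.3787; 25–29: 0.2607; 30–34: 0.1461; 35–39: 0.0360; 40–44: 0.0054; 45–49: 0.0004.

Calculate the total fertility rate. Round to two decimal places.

5.27

Sum of ASFRs = 0.2271 + 0.3787 + 0.2607 + 0.1461 + 0.0360 + 0.0054 + 0.0004 = 1.0544
TFR = 5 × 1.0544 = 5.272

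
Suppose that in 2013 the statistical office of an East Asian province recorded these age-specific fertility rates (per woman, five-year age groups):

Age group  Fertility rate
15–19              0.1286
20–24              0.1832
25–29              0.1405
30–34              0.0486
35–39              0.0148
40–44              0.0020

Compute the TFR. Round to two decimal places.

Sum of ASFRs = 0.1286 + 0.1832 + 0.1405 + 0.0486 + 0.0148 + 0.0020 = 0.5177
TFR = 5 × 0.5177 = 2.5885

2.59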